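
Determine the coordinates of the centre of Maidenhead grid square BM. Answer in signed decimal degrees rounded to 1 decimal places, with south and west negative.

Field B=1, M=12: +1·20° lon, +12·10° lat → SW at lon -160°, lat 30°.
Cell spans 20° lon × 10° lat. Centre is SW corner plus half of each.
latitude 35.0, longitude -150.0.

35.0, -150.0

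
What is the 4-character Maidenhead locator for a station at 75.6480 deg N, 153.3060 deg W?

Add 180° to longitude and 90° to latitude: 26.69, 165.65.
Field: 26.69/20 → 1 → B, 165.65/10 → 16 → Q; chars BQ.
Square: 6.69/2 → 3, 5.65/1 → 5; chars 35.

BQ35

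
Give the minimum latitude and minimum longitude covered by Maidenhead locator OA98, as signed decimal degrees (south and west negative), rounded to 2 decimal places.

-82.00, 118.00

Field O=14, A=0: +14·20° lon, +0·10° lat → SW at lon 100°, lat -90°.
Square 9, 8: +9·2° lon, +8·1° lat → SW at lon 118°, lat -82°.
latitude -82.00, longitude 118.00.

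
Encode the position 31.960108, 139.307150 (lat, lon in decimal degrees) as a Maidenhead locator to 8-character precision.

Add 180° to longitude and 90° to latitude: 319.30715, 121.96011.
Field: lon ⌊319.30715/20⌋ = 15 → P; lat ⌊121.96011/10⌋ = 12 → M.
Square: lon ⌊19.30715/2⌋ = 9; lat ⌊1.96011/1⌋ = 1.
Subsquare: lon ⌊1.30715/0.0833333⌋ = 15 → p; lat ⌊0.96011/0.0416667⌋ = 23 → x.
Extended square: lon ⌊0.05715/0.00833333⌋ = 6; lat ⌊0.00177/0.00416667⌋ = 0.

PM91px60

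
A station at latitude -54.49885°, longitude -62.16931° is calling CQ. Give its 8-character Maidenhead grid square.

FD85vm90

Add 180° to longitude and 90° to latitude: 117.83069, 35.50115.
Field (20°×10°, letters A–R): 117.83069/20 → 5 → F, 35.50115/10 → 3 → D; chars FD.
Square (2°×1°, digits 0–9): 17.83069/2 → 8, 5.50115/1 → 5; chars 85.
Subsquare (5′×2.5′, letters a–x): 1.83069/0.0833333 → 21 → v, 0.50115/0.0416667 → 12 → m; chars vm.
Extended square (30″×15″, digits 0–9): 0.08069/0.00833333 → 9, 0.00115/0.00416667 → 0; chars 90.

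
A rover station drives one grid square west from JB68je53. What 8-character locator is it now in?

Longitude extended square 5; −1 → 4.
The latitude characters are unchanged.

JB68je43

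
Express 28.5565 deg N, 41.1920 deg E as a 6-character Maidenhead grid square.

LL08on

Offset from 180°W / 90°S: lon 221.1920°, lat 118.5565°.
Field: 221.1920/20 → 11 → L, 118.5565/10 → 11 → L; chars LL.
Square: 1.1920/2 → 0, 8.5565/1 → 8; chars 08.
Subsquare: 1.1920/0.0833333 → 14 → o, 0.5565/0.0416667 → 13 → n; chars on.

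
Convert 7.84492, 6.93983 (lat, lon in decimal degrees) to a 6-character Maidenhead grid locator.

Add 180° to longitude and 90° to latitude: 186.9398, 97.8449.
Field: 186.9398/20 → 9 → J, 97.8449/10 → 9 → J; chars JJ.
Square: 6.9398/2 → 3, 7.8449/1 → 7; chars 37.
Subsquare: 0.9398/0.0833333 → 11 → l, 0.8449/0.0416667 → 20 → u; chars lu.

JJ37lu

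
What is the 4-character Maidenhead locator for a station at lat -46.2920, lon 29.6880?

KE43

Add 180° to longitude and 90° to latitude: 209.69, 43.71.
Field: 209.69/20 → 10 → K, 43.71/10 → 4 → E; chars KE.
Square: 9.69/2 → 4, 3.71/1 → 3; chars 43.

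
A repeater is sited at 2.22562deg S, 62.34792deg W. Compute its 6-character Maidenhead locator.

FI87ts

Offset from 180°W / 90°S: lon 117.6521°, lat 87.7744°.
Field: lon ⌊117.6521/20⌋ = 5 → F; lat ⌊87.7744/10⌋ = 8 → I.
Square: lon ⌊17.6521/2⌋ = 8; lat ⌊7.7744/1⌋ = 7.
Subsquare: lon ⌊1.6521/0.0833333⌋ = 19 → t; lat ⌊0.7744/0.0416667⌋ = 18 → s.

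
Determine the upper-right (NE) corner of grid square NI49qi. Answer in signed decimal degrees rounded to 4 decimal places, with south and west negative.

Field N=13, I=8: +13·20° lon, +8·10° lat → SW at lon 80°, lat -10°.
Square 4, 9: +4·2° lon, +9·1° lat → SW at lon 88°, lat -1°.
Subsquare q=16, i=8: +16·0.0833333° lon, +8·0.0416667° lat → SW at lon 89.3333°, lat -0.666667°.
Cell spans 0.0833333° lon × 0.0416667° lat. NE corner is SW corner plus one full cell.
latitude -0.6250, longitude 89.4167.

-0.6250, 89.4167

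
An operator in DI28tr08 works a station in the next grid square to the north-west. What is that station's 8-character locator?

DI28sr99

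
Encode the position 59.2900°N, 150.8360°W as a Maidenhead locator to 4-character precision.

Add 180° to longitude and 90° to latitude: 29.16, 149.29.
Field: lon ⌊29.16/20⌋ = 1 → B; lat ⌊149.29/10⌋ = 14 → O.
Square: lon ⌊9.16/2⌋ = 4; lat ⌊9.29/1⌋ = 9.

BO49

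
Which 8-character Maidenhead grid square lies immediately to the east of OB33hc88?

OB33hc98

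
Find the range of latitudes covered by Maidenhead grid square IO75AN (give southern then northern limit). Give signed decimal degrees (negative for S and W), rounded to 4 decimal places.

Field I=8, O=14: +8·20° lon, +14·10° lat → SW at lon -20°, lat 50°.
Square 7, 5: +7·2° lon, +5·1° lat → SW at lon -6°, lat 55°.
Subsquare a=0, n=13: +0·0.0833333° lon, +13·0.0416667° lat → SW at lon -6°, lat 55.5417°.
Cell spans 0.0833333° lon × 0.0416667° lat.
south 55.5417, north 55.5833.

55.5417, 55.5833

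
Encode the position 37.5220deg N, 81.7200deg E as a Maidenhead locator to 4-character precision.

NM07

Offset from 180°W / 90°S: lon 261.72°, lat 127.52°.
Field: 261.72/20 → 13 → N, 127.52/10 → 12 → M; chars NM.
Square: 1.72/2 → 0, 7.52/1 → 7; chars 07.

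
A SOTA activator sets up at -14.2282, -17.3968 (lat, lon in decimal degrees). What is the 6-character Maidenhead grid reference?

IH15hs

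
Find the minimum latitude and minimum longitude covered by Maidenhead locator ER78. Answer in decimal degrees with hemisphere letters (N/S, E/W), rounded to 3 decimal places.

Field E=4, R=17: +4·20° lon, +17·10° lat → SW at lon -100°, lat 80°.
Square 7, 8: +7·2° lon, +8·1° lat → SW at lon -86°, lat 88°.
latitude 88.000° N, longitude 86.000° W.

88.000° N, 86.000° W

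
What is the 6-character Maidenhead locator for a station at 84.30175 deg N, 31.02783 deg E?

KR54mh

Shift to the Maidenhead origin (180°W, 90°S): lon 211.0278, lat 174.3017.
Field: 211.0278/20 → 10 → K, 174.3017/10 → 17 → R; chars KR.
Square: 11.0278/2 → 5, 4.3017/1 → 4; chars 54.
Subsquare: 1.0278/0.0833333 → 12 → m, 0.3017/0.0416667 → 7 → h; chars mh.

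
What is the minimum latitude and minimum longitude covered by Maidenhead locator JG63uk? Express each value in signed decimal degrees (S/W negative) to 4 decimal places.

-26.5833, 13.6667

Field J=9, G=6: +9·20° lon, +6·10° lat → SW at lon 0°, lat -30°.
Square 6, 3: +6·2° lon, +3·1° lat → SW at lon 12°, lat -27°.
Subsquare u=20, k=10: +20·0.0833333° lon, +10·0.0416667° lat → SW at lon 13.6667°, lat -26.5833°.
latitude -26.5833, longitude 13.6667.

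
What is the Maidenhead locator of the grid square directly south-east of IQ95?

JQ04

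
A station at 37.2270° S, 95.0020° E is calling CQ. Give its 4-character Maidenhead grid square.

NF72

Add 180° to longitude and 90° to latitude: 275.00, 52.77.
Field: 275.00/20 → 13 → N, 52.77/10 → 5 → F; chars NF.
Square: 15.00/2 → 7, 2.77/1 → 2; chars 72.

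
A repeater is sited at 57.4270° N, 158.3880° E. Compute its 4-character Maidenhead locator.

Add 180° to longitude and 90° to latitude: 338.39, 147.43.
Field: lon ⌊338.39/20⌋ = 16 → Q; lat ⌊147.43/10⌋ = 14 → O.
Square: lon ⌊18.39/2⌋ = 9; lat ⌊7.43/1⌋ = 7.

QO97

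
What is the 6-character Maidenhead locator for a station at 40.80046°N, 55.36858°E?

Shift to the Maidenhead origin (180°W, 90°S): lon 235.3686, lat 130.8005.
Field (20°×10°, letters A–R): 235.3686/20 → 11 → L, 130.8005/10 → 13 → N; chars LN.
Square (2°×1°, digits 0–9): 15.3686/2 → 7, 0.8005/1 → 0; chars 70.
Subsquare (5′×2.5′, letters a–x): 1.3686/0.0833333 → 16 → q, 0.8005/0.0416667 → 19 → t; chars qt.

LN70qt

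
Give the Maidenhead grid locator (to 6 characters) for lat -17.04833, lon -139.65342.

CH02ew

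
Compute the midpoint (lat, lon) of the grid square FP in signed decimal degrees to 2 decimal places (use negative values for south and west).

Field F=5, P=15: +5·20° lon, +15·10° lat → SW at lon -80°, lat 60°.
Cell spans 20° lon × 10° lat. Centre is SW corner plus half of each.
latitude 65.00, longitude -70.00.

65.00, -70.00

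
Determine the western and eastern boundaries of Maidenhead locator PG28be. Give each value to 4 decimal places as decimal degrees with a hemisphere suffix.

Field P=15, G=6: +15·20° lon, +6·10° lat → SW at lon 120°, lat -30°.
Square 2, 8: +2·2° lon, +8·1° lat → SW at lon 124°, lat -22°.
Subsquare b=1, e=4: +1·0.0833333° lon, +4·0.0416667° lat → SW at lon 124.083°, lat -21.8333°.
Cell spans 0.0833333° lon × 0.0416667° lat.
west 124.0833° E, east 124.1667° E.

124.0833° E, 124.1667° E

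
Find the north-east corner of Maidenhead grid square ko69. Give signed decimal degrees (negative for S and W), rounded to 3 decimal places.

Field K=10, O=14: +10·20° lon, +14·10° lat → SW at lon 20°, lat 50°.
Square 6, 9: +6·2° lon, +9·1° lat → SW at lon 32°, lat 59°.
Cell spans 2° lon × 1° lat. NE corner is SW corner plus one full cell.
latitude 60.000, longitude 34.000.

60.000, 34.000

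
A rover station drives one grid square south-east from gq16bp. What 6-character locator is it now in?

Longitude subsquare b = 1; +1 → 2 = c.
Latitude subsquare p = 15; −1 → 14 = o.

GQ16co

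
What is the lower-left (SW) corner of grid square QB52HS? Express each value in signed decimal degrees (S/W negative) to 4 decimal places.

-77.2500, 150.5833

Field Q=16, B=1: +16·20° lon, +1·10° lat → SW at lon 140°, lat -80°.
Square 5, 2: +5·2° lon, +2·1° lat → SW at lon 150°, lat -78°.
Subsquare h=7, s=18: +7·0.0833333° lon, +18·0.0416667° lat → SW at lon 150.583°, lat -77.25°.
latitude -77.2500, longitude 150.5833.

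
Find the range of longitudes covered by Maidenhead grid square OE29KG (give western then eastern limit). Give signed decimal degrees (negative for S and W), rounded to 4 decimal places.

Field O=14, E=4: +14·20° lon, +4·10° lat → SW at lon 100°, lat -50°.
Square 2, 9: +2·2° lon, +9·1° lat → SW at lon 104°, lat -41°.
Subsquare k=10, g=6: +10·0.0833333° lon, +6·0.0416667° lat → SW at lon 104.833°, lat -40.75°.
Cell spans 0.0833333° lon × 0.0416667° lat.
west 104.8333, east 104.9167.

104.8333, 104.9167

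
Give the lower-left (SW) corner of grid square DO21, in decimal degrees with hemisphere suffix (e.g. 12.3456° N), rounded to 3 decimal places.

51.000° N, 116.000° W

Field D=3, O=14: +3·20° lon, +14·10° lat → SW at lon -120°, lat 50°.
Square 2, 1: +2·2° lon, +1·1° lat → SW at lon -116°, lat 51°.
latitude 51.000° N, longitude 116.000° W.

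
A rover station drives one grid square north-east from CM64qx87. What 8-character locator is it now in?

CM64qx98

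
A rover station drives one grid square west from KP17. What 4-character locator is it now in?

KP07

Longitude square 1; −1 → 0.
The latitude characters are unchanged.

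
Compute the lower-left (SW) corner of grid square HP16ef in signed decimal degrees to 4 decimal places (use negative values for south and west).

Field H=7, P=15: +7·20° lon, +15·10° lat → SW at lon -40°, lat 60°.
Square 1, 6: +1·2° lon, +6·1° lat → SW at lon -38°, lat 66°.
Subsquare e=4, f=5: +4·0.0833333° lon, +5·0.0416667° lat → SW at lon -37.6667°, lat 66.2083°.
latitude 66.2083, longitude -37.6667.

66.2083, -37.6667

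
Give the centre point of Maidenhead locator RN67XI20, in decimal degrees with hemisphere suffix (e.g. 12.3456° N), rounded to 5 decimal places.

47.33542° N, 173.93750° E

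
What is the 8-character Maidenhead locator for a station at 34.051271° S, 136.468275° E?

PF85fw67

Offset from 180°W / 90°S: lon 316.46828°, lat 55.94873°.
Field: lon ⌊316.46828/20⌋ = 15 → P; lat ⌊55.94873/10⌋ = 5 → F.
Square: lon ⌊16.46828/2⌋ = 8; lat ⌊5.94873/1⌋ = 5.
Subsquare: lon ⌊0.46828/0.0833333⌋ = 5 → f; lat ⌊0.94873/0.0416667⌋ = 22 → w.
Extended square: lon ⌊0.05161/0.00833333⌋ = 6; lat ⌊0.03206/0.00416667⌋ = 7.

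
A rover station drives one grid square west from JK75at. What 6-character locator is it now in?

JK65xt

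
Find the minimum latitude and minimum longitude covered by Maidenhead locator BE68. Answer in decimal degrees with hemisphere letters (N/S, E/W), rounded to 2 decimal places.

42.00° S, 148.00° W

Field B=1, E=4: +1·20° lon, +4·10° lat → SW at lon -160°, lat -50°.
Square 6, 8: +6·2° lon, +8·1° lat → SW at lon -148°, lat -42°.
latitude 42.00° S, longitude 148.00° W.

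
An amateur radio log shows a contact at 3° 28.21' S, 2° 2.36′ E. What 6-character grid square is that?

Add 180° to longitude and 90° to latitude: 182.0393, 86.5298.
Field: 182.0393/20 → 9 → J, 86.5298/10 → 8 → I; chars JI.
Square: 2.0393/2 → 1, 6.5298/1 → 6; chars 16.
Subsquare: 0.0393/0.0833333 → 0 → a, 0.5298/0.0416667 → 12 → m; chars am.

JI16am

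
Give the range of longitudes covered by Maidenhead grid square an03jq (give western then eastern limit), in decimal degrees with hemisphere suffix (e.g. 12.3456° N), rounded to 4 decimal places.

179.2500° W, 179.1667° W

Field A=0, N=13: +0·20° lon, +13·10° lat → SW at lon -180°, lat 40°.
Square 0, 3: +0·2° lon, +3·1° lat → SW at lon -180°, lat 43°.
Subsquare j=9, q=16: +9·0.0833333° lon, +16·0.0416667° lat → SW at lon -179.25°, lat 43.6667°.
Cell spans 0.0833333° lon × 0.0416667° lat.
west 179.2500° W, east 179.1667° W.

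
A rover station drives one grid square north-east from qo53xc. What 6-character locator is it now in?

Longitude subsquare x = 23; +1 → 24, wraps to 0 = a, carry into square.
Longitude square 5; +1 → 6.
Latitude subsquare c = 2; +1 → 3 = d.

QO63ad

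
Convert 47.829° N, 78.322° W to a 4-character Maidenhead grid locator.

Add 180° to longitude and 90° to latitude: 101.68, 137.83.
Field (20°×10°, letters A–R): 101.68/20 → 5 → F, 137.83/10 → 13 → N; chars FN.
Square (2°×1°, digits 0–9): 1.68/2 → 0, 7.83/1 → 7; chars 07.

FN07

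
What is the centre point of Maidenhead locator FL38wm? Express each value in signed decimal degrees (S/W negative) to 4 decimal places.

28.5208, -72.1250

Field F=5, L=11: +5·20° lon, +11·10° lat → SW at lon -80°, lat 20°.
Square 3, 8: +3·2° lon, +8·1° lat → SW at lon -74°, lat 28°.
Subsquare w=22, m=12: +22·0.0833333° lon, +12·0.0416667° lat → SW at lon -72.1667°, lat 28.5°.
Cell spans 0.0833333° lon × 0.0416667° lat. Centre is SW corner plus half of each.
latitude 28.5208, longitude -72.1250.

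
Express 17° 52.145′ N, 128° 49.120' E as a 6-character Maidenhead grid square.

PK47ju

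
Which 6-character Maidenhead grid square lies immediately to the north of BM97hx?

BM98ha

Latitude subsquare x = 23; +1 → 24, wraps to 0 = a, carry into square.
Latitude square 7; +1 → 8.
The longitude characters are unchanged.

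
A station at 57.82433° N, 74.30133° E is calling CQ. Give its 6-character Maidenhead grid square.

MO77dt

Offset from 180°W / 90°S: lon 254.3013°, lat 147.8243°.
Field: 254.3013/20 → 12 → M, 147.8243/10 → 14 → O; chars MO.
Square: 14.3013/2 → 7, 7.8243/1 → 7; chars 77.
Subsquare: 0.3013/0.0833333 → 3 → d, 0.8243/0.0416667 → 19 → t; chars dt.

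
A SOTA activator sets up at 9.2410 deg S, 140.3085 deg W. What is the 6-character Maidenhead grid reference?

BI90us

Shift to the Maidenhead origin (180°W, 90°S): lon 39.6915, lat 80.7590.
Field (20°×10°, letters A–R): lon ⌊39.6915/20⌋ = 1 → B; lat ⌊80.7590/10⌋ = 8 → I.
Square (2°×1°, digits 0–9): lon ⌊19.6915/2⌋ = 9; lat ⌊0.7590/1⌋ = 0.
Subsquare (5′×2.5′, letters a–x): lon ⌊1.6915/0.0833333⌋ = 20 → u; lat ⌊0.7590/0.0416667⌋ = 18 → s.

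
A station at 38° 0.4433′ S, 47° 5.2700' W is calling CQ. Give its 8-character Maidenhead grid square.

GF61kx98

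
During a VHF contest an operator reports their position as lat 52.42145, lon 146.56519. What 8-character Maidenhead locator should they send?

QO32gk71

Add 180° to longitude and 90° to latitude: 326.56519, 142.42145.
Field: lon ⌊326.56519/20⌋ = 16 → Q; lat ⌊142.42145/10⌋ = 14 → O.
Square: lon ⌊6.56519/2⌋ = 3; lat ⌊2.42145/1⌋ = 2.
Subsquare: lon ⌊0.56519/0.0833333⌋ = 6 → g; lat ⌊0.42145/0.0416667⌋ = 10 → k.
Extended square: lon ⌊0.06519/0.00833333⌋ = 7; lat ⌊0.00478/0.00416667⌋ = 1.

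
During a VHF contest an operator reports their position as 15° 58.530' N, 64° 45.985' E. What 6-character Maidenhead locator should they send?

Shift to the Maidenhead origin (180°W, 90°S): lon 244.7664, lat 105.9755.
Field (20°×10°, letters A–R): lon ⌊244.7664/20⌋ = 12 → M; lat ⌊105.9755/10⌋ = 10 → K.
Square (2°×1°, digits 0–9): lon ⌊4.7664/2⌋ = 2; lat ⌊5.9755/1⌋ = 5.
Subsquare (5′×2.5′, letters a–x): lon ⌊0.7664/0.0833333⌋ = 9 → j; lat ⌊0.9755/0.0416667⌋ = 23 → x.

MK25jx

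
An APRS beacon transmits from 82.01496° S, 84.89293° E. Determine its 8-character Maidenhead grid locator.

NA27kx76

Shift to the Maidenhead origin (180°W, 90°S): lon 264.89293, lat 7.98504.
Field (20°×10°, letters A–R): lon ⌊264.89293/20⌋ = 13 → N; lat ⌊7.98504/10⌋ = 0 → A.
Square (2°×1°, digits 0–9): lon ⌊4.89293/2⌋ = 2; lat ⌊7.98504/1⌋ = 7.
Subsquare (5′×2.5′, letters a–x): lon ⌊0.89293/0.0833333⌋ = 10 → k; lat ⌊0.98504/0.0416667⌋ = 23 → x.
Extended square (30″×15″, digits 0–9): lon ⌊0.05960/0.00833333⌋ = 7; lat ⌊0.02671/0.00416667⌋ = 6.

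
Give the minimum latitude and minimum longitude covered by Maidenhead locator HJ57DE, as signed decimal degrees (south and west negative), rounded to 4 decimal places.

Field H=7, J=9: +7·20° lon, +9·10° lat → SW at lon -40°, lat 0°.
Square 5, 7: +5·2° lon, +7·1° lat → SW at lon -30°, lat 7°.
Subsquare d=3, e=4: +3·0.0833333° lon, +4·0.0416667° lat → SW at lon -29.75°, lat 7.16667°.
latitude 7.1667, longitude -29.7500.

7.1667, -29.7500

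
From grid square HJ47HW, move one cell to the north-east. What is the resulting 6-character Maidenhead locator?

Longitude subsquare h = 7; +1 → 8 = i.
Latitude subsquare w = 22; +1 → 23 = x.

HJ47ix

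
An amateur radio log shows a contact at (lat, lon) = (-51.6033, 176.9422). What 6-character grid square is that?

RD88lj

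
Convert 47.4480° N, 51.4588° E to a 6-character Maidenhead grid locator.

LN57rk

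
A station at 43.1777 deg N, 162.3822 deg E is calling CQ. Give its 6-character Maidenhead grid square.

Shift to the Maidenhead origin (180°W, 90°S): lon 342.3822, lat 133.1777.
Field: lon ⌊342.3822/20⌋ = 17 → R; lat ⌊133.1777/10⌋ = 13 → N.
Square: lon ⌊2.3822/2⌋ = 1; lat ⌊3.1777/1⌋ = 3.
Subsquare: lon ⌊0.3822/0.0833333⌋ = 4 → e; lat ⌊0.1777/0.0416667⌋ = 4 → e.

RN13ee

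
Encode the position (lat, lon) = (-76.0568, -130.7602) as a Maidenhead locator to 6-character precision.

CB43ow

Offset from 180°W / 90°S: lon 49.2398°, lat 13.9432°.
Field (20°×10°, letters A–R): lon ⌊49.2398/20⌋ = 2 → C; lat ⌊13.9432/10⌋ = 1 → B.
Square (2°×1°, digits 0–9): lon ⌊9.2398/2⌋ = 4; lat ⌊3.9432/1⌋ = 3.
Subsquare (5′×2.5′, letters a–x): lon ⌊1.2398/0.0833333⌋ = 14 → o; lat ⌊0.9432/0.0416667⌋ = 22 → w.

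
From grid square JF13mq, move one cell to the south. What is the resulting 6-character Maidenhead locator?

JF13mp

Latitude subsquare q = 16; −1 → 15 = p.
The longitude characters are unchanged.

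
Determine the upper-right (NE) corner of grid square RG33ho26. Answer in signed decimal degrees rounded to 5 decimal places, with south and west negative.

-26.38750, 166.60833

Field R=17, G=6: +17·20° lon, +6·10° lat → SW at lon 160°, lat -30°.
Square 3, 3: +3·2° lon, +3·1° lat → SW at lon 166°, lat -27°.
Subsquare h=7, o=14: +7·0.0833333° lon, +14·0.0416667° lat → SW at lon 166.583°, lat -26.4167°.
Extended square 2, 6: +2·0.00833333° lon, +6·0.00416667° lat → SW at lon 166.6°, lat -26.3917°.
Cell spans 0.00833333° lon × 0.00416667° lat. NE corner is SW corner plus one full cell.
latitude -26.38750, longitude 166.60833.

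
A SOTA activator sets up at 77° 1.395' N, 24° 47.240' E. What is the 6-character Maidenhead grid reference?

KQ27ja

Add 180° to longitude and 90° to latitude: 204.7873, 167.0233.
Field (20°×10°, letters A–R): lon ⌊204.7873/20⌋ = 10 → K; lat ⌊167.0233/10⌋ = 16 → Q.
Square (2°×1°, digits 0–9): lon ⌊4.7873/2⌋ = 2; lat ⌊7.0233/1⌋ = 7.
Subsquare (5′×2.5′, letters a–x): lon ⌊0.7873/0.0833333⌋ = 9 → j; lat ⌊0.0233/0.0416667⌋ = 0 → a.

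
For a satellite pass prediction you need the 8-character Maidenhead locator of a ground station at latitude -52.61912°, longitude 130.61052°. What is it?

PD57hj31

Add 180° to longitude and 90° to latitude: 310.61052, 37.38088.
Field: lon ⌊310.61052/20⌋ = 15 → P; lat ⌊37.38088/10⌋ = 3 → D.
Square: lon ⌊10.61052/2⌋ = 5; lat ⌊7.38088/1⌋ = 7.
Subsquare: lon ⌊0.61052/0.0833333⌋ = 7 → h; lat ⌊0.38088/0.0416667⌋ = 9 → j.
Extended square: lon ⌊0.02719/0.00833333⌋ = 3; lat ⌊0.00588/0.00416667⌋ = 1.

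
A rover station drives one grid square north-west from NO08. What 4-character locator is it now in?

MO99

Longitude square 0; −1 → -1, wraps to 9, carry into field.
Longitude field N = 13; −1 → 12 = M.
Latitude square 8; +1 → 9.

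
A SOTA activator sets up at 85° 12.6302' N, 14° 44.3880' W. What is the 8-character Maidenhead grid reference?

Offset from 180°W / 90°S: lon 165.26020°, lat 175.21050°.
Field (20°×10°, letters A–R): lon ⌊165.26020/20⌋ = 8 → I; lat ⌊175.21050/10⌋ = 17 → R.
Square (2°×1°, digits 0–9): lon ⌊5.26020/2⌋ = 2; lat ⌊5.21050/1⌋ = 5.
Subsquare (5′×2.5′, letters a–x): lon ⌊1.26020/0.0833333⌋ = 15 → p; lat ⌊0.21050/0.0416667⌋ = 5 → f.
Extended square (30″×15″, digits 0–9): lon ⌊0.01020/0.00833333⌋ = 1; lat ⌊0.00217/0.00416667⌋ = 0.

IR25pf10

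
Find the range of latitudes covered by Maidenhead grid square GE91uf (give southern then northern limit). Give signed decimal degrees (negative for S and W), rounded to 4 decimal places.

Field G=6, E=4: +6·20° lon, +4·10° lat → SW at lon -60°, lat -50°.
Square 9, 1: +9·2° lon, +1·1° lat → SW at lon -42°, lat -49°.
Subsquare u=20, f=5: +20·0.0833333° lon, +5·0.0416667° lat → SW at lon -40.3333°, lat -48.7917°.
Cell spans 0.0833333° lon × 0.0416667° lat.
south -48.7917, north -48.7500.

-48.7917, -48.7500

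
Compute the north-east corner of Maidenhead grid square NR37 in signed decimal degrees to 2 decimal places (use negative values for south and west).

88.00, 88.00

Field N=13, R=17: +13·20° lon, +17·10° lat → SW at lon 80°, lat 80°.
Square 3, 7: +3·2° lon, +7·1° lat → SW at lon 86°, lat 87°.
Cell spans 2° lon × 1° lat. NE corner is SW corner plus one full cell.
latitude 88.00, longitude 88.00.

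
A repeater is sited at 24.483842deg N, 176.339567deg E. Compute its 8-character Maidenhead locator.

RL84el06

Add 180° to longitude and 90° to latitude: 356.33957, 114.48384.
Field: lon ⌊356.33957/20⌋ = 17 → R; lat ⌊114.48384/10⌋ = 11 → L.
Square: lon ⌊16.33957/2⌋ = 8; lat ⌊4.48384/1⌋ = 4.
Subsquare: lon ⌊0.33957/0.0833333⌋ = 4 → e; lat ⌊0.48384/0.0416667⌋ = 11 → l.
Extended square: lon ⌊0.00623/0.00833333⌋ = 0; lat ⌊0.02551/0.00416667⌋ = 6.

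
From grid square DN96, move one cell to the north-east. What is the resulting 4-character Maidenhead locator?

Longitude square 9; +1 → 10, wraps to 0, carry into field.
Longitude field D = 3; +1 → 4 = E.
Latitude square 6; +1 → 7.

EN07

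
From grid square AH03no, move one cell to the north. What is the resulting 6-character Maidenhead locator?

AH03np

Latitude subsquare o = 14; +1 → 15 = p.
The longitude characters are unchanged.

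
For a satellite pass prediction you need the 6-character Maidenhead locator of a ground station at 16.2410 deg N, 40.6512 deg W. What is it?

GK96qf

Shift to the Maidenhead origin (180°W, 90°S): lon 139.3488, lat 106.2410.
Field (20°×10°, letters A–R): lon ⌊139.3488/20⌋ = 6 → G; lat ⌊106.2410/10⌋ = 10 → K.
Square (2°×1°, digits 0–9): lon ⌊19.3488/2⌋ = 9; lat ⌊6.2410/1⌋ = 6.
Subsquare (5′×2.5′, letters a–x): lon ⌊1.3488/0.0833333⌋ = 16 → q; lat ⌊0.2410/0.0416667⌋ = 5 → f.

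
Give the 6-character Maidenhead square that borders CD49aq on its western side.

CD39xq

Longitude subsquare a = 0; −1 → -1, wraps to 23 = x, carry into square.
Longitude square 4; −1 → 3.
The latitude characters are unchanged.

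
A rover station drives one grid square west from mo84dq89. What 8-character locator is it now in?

MO84dq79

Longitude extended square 8; −1 → 7.
The latitude characters are unchanged.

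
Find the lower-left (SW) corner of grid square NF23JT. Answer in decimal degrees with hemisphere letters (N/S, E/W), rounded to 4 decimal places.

36.2083° S, 84.7500° E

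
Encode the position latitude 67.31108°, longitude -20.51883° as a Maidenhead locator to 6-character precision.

HP97rh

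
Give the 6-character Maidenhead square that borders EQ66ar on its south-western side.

EQ56xq

Longitude subsquare a = 0; −1 → -1, wraps to 23 = x, carry into square.
Longitude square 6; −1 → 5.
Latitude subsquare r = 17; −1 → 16 = q.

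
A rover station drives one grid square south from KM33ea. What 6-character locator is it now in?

Latitude subsquare a = 0; −1 → -1, wraps to 23 = x, carry into square.
Latitude square 3; −1 → 2.
The longitude characters are unchanged.

KM32ex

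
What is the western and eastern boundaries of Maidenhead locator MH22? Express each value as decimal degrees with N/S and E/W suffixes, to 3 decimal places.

Field M=12, H=7: +12·20° lon, +7·10° lat → SW at lon 60°, lat -20°.
Square 2, 2: +2·2° lon, +2·1° lat → SW at lon 64°, lat -18°.
Cell spans 2° lon × 1° lat.
west 64.000° E, east 66.000° E.

64.000° E, 66.000° E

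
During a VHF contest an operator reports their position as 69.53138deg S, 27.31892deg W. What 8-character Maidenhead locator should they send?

HC60il12

Offset from 180°W / 90°S: lon 152.68108°, lat 20.46862°.
Field: 152.68108/20 → 7 → H, 20.46862/10 → 2 → C; chars HC.
Square: 12.68108/2 → 6, 0.46862/1 → 0; chars 60.
Subsquare: 0.68108/0.0833333 → 8 → i, 0.46862/0.0416667 → 11 → l; chars il.
Extended square: 0.01441/0.00833333 → 1, 0.01029/0.00416667 → 2; chars 12.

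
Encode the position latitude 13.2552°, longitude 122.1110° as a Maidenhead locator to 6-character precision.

Shift to the Maidenhead origin (180°W, 90°S): lon 302.1110, lat 103.2552.
Field (20°×10°, letters A–R): 302.1110/20 → 15 → P, 103.2552/10 → 10 → K; chars PK.
Square (2°×1°, digits 0–9): 2.1110/2 → 1, 3.2552/1 → 3; chars 13.
Subsquare (5′×2.5′, letters a–x): 0.1110/0.0833333 → 1 → b, 0.2552/0.0416667 → 6 → g; chars bg.

PK13bg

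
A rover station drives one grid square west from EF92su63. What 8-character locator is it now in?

Longitude extended square 6; −1 → 5.
The latitude characters are unchanged.

EF92su53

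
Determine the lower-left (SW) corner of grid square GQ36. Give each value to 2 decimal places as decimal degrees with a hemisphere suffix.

76.00° N, 54.00° W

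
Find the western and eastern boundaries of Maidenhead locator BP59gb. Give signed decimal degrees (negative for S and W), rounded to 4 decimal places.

-149.5000, -149.4167

Field B=1, P=15: +1·20° lon, +15·10° lat → SW at lon -160°, lat 60°.
Square 5, 9: +5·2° lon, +9·1° lat → SW at lon -150°, lat 69°.
Subsquare g=6, b=1: +6·0.0833333° lon, +1·0.0416667° lat → SW at lon -149.5°, lat 69.0417°.
Cell spans 0.0833333° lon × 0.0416667° lat.
west -149.5000, east -149.4167.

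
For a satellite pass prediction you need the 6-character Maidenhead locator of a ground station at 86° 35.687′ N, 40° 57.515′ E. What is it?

LR06lo

Add 180° to longitude and 90° to latitude: 220.9586, 176.5948.
Field (20°×10°, letters A–R): 220.9586/20 → 11 → L, 176.5948/10 → 17 → R; chars LR.
Square (2°×1°, digits 0–9): 0.9586/2 → 0, 6.5948/1 → 6; chars 06.
Subsquare (5′×2.5′, letters a–x): 0.9586/0.0833333 → 11 → l, 0.5948/0.0416667 → 14 → o; chars lo.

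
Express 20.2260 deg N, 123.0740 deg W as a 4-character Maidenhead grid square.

CL80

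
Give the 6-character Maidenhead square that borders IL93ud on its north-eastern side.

IL93ve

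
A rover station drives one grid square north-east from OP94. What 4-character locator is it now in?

Longitude square 9; +1 → 10, wraps to 0, carry into field.
Longitude field O = 14; +1 → 15 = P.
Latitude square 4; +1 → 5.

PP05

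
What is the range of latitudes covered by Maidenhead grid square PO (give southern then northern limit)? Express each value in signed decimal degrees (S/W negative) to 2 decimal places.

50.00, 60.00

Field P=15, O=14: +15·20° lon, +14·10° lat → SW at lon 120°, lat 50°.
Cell spans 20° lon × 10° lat.
south 50.00, north 60.00.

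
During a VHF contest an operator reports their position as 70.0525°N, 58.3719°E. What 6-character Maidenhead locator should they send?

LQ90eb

Add 180° to longitude and 90° to latitude: 238.3719, 160.0525.
Field: 238.3719/20 → 11 → L, 160.0525/10 → 16 → Q; chars LQ.
Square: 18.3719/2 → 9, 0.0525/1 → 0; chars 90.
Subsquare: 0.3719/0.0833333 → 4 → e, 0.0525/0.0416667 → 1 → b; chars eb.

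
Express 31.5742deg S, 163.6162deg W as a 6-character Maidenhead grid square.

Add 180° to longitude and 90° to latitude: 16.3838, 58.4258.
Field: lon ⌊16.3838/20⌋ = 0 → A; lat ⌊58.4258/10⌋ = 5 → F.
Square: lon ⌊16.3838/2⌋ = 8; lat ⌊8.4258/1⌋ = 8.
Subsquare: lon ⌊0.3838/0.0833333⌋ = 4 → e; lat ⌊0.4258/0.0416667⌋ = 10 → k.

AF88ek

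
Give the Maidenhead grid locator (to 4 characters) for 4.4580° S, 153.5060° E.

Offset from 180°W / 90°S: lon 333.51°, lat 85.54°.
Field: lon ⌊333.51/20⌋ = 16 → Q; lat ⌊85.54/10⌋ = 8 → I.
Square: lon ⌊13.51/2⌋ = 6; lat ⌊5.54/1⌋ = 5.

QI65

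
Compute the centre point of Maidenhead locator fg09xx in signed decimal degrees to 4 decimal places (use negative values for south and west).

Field F=5, G=6: +5·20° lon, +6·10° lat → SW at lon -80°, lat -30°.
Square 0, 9: +0·2° lon, +9·1° lat → SW at lon -80°, lat -21°.
Subsquare x=23, x=23: +23·0.0833333° lon, +23·0.0416667° lat → SW at lon -78.0833°, lat -20.0417°.
Cell spans 0.0833333° lon × 0.0416667° lat. Centre is SW corner plus half of each.
latitude -20.0208, longitude -78.0417.

-20.0208, -78.0417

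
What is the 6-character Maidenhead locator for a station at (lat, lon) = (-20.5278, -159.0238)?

BG09ll

Shift to the Maidenhead origin (180°W, 90°S): lon 20.9762, lat 69.4722.
Field: 20.9762/20 → 1 → B, 69.4722/10 → 6 → G; chars BG.
Square: 0.9762/2 → 0, 9.4722/1 → 9; chars 09.
Subsquare: 0.9762/0.0833333 → 11 → l, 0.4722/0.0416667 → 11 → l; chars ll.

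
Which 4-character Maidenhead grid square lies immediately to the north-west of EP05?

Longitude square 0; −1 → -1, wraps to 9, carry into field.
Longitude field E = 4; −1 → 3 = D.
Latitude square 5; +1 → 6.

DP96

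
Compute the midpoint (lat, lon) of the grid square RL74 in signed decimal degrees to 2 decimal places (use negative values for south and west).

Field R=17, L=11: +17·20° lon, +11·10° lat → SW at lon 160°, lat 20°.
Square 7, 4: +7·2° lon, +4·1° lat → SW at lon 174°, lat 24°.
Cell spans 2° lon × 1° lat. Centre is SW corner plus half of each.
latitude 24.50, longitude 175.00.

24.50, 175.00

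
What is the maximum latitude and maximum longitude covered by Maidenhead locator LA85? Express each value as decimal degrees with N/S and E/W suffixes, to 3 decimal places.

Field L=11, A=0: +11·20° lon, +0·10° lat → SW at lon 40°, lat -90°.
Square 8, 5: +8·2° lon, +5·1° lat → SW at lon 56°, lat -85°.
Cell spans 2° lon × 1° lat. NE corner is SW corner plus one full cell.
latitude 84.000° S, longitude 58.000° E.

84.000° S, 58.000° E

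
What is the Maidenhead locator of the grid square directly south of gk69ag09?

Latitude extended square 9; −1 → 8.
The longitude characters are unchanged.

GK69ag08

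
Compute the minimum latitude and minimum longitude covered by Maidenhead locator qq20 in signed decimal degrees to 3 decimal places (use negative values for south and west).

70.000, 144.000

Field Q=16, Q=16: +16·20° lon, +16·10° lat → SW at lon 140°, lat 70°.
Square 2, 0: +2·2° lon, +0·1° lat → SW at lon 144°, lat 70°.
latitude 70.000, longitude 144.000.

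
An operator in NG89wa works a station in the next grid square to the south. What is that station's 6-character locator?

NG88wx

Latitude subsquare a = 0; −1 → -1, wraps to 23 = x, carry into square.
Latitude square 9; −1 → 8.
The longitude characters are unchanged.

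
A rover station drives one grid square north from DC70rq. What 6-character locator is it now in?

Latitude subsquare q = 16; +1 → 17 = r.
The longitude characters are unchanged.

DC70rr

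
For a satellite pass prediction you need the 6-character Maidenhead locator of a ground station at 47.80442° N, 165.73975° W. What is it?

AN77dt

Add 180° to longitude and 90° to latitude: 14.2603, 137.8044.
Field: lon ⌊14.2603/20⌋ = 0 → A; lat ⌊137.8044/10⌋ = 13 → N.
Square: lon ⌊14.2603/2⌋ = 7; lat ⌊7.8044/1⌋ = 7.
Subsquare: lon ⌊0.2603/0.0833333⌋ = 3 → d; lat ⌊0.8044/0.0416667⌋ = 19 → t.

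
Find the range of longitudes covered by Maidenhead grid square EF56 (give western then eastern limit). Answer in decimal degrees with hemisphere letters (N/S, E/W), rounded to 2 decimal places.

90.00° W, 88.00° W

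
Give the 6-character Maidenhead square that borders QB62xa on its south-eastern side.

QB71ax

Longitude subsquare x = 23; +1 → 24, wraps to 0 = a, carry into square.
Longitude square 6; +1 → 7.
Latitude subsquare a = 0; −1 → -1, wraps to 23 = x, carry into square.
Latitude square 2; −1 → 1.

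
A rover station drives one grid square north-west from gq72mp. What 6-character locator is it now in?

GQ72lq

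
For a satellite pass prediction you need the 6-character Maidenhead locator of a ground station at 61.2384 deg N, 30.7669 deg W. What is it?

HP41of

Add 180° to longitude and 90° to latitude: 149.2331, 151.2384.
Field (20°×10°, letters A–R): lon ⌊149.2331/20⌋ = 7 → H; lat ⌊151.2384/10⌋ = 15 → P.
Square (2°×1°, digits 0–9): lon ⌊9.2331/2⌋ = 4; lat ⌊1.2384/1⌋ = 1.
Subsquare (5′×2.5′, letters a–x): lon ⌊1.2331/0.0833333⌋ = 14 → o; lat ⌊0.2384/0.0416667⌋ = 5 → f.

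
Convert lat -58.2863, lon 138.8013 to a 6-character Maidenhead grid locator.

Add 180° to longitude and 90° to latitude: 318.8013, 31.7137.
Field (20°×10°, letters A–R): lon ⌊318.8013/20⌋ = 15 → P; lat ⌊31.7137/10⌋ = 3 → D.
Square (2°×1°, digits 0–9): lon ⌊18.8013/2⌋ = 9; lat ⌊1.7137/1⌋ = 1.
Subsquare (5′×2.5′, letters a–x): lon ⌊0.8013/0.0833333⌋ = 9 → j; lat ⌊0.7137/0.0416667⌋ = 17 → r.

PD91jr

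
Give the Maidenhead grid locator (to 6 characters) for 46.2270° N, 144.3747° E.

QN26ef

Shift to the Maidenhead origin (180°W, 90°S): lon 324.3747, lat 136.2270.
Field: lon ⌊324.3747/20⌋ = 16 → Q; lat ⌊136.2270/10⌋ = 13 → N.
Square: lon ⌊4.3747/2⌋ = 2; lat ⌊6.2270/1⌋ = 6.
Subsquare: lon ⌊0.3747/0.0833333⌋ = 4 → e; lat ⌊0.2270/0.0416667⌋ = 5 → f.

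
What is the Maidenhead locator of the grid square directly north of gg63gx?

Latitude subsquare x = 23; +1 → 24, wraps to 0 = a, carry into square.
Latitude square 3; +1 → 4.
The longitude characters are unchanged.

GG64ga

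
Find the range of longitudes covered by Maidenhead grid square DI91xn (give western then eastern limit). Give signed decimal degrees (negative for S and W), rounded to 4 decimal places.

-100.0833, -100.0000

Field D=3, I=8: +3·20° lon, +8·10° lat → SW at lon -120°, lat -10°.
Square 9, 1: +9·2° lon, +1·1° lat → SW at lon -102°, lat -9°.
Subsquare x=23, n=13: +23·0.0833333° lon, +13·0.0416667° lat → SW at lon -100.083°, lat -8.45833°.
Cell spans 0.0833333° lon × 0.0416667° lat.
west -100.0833, east -100.0000.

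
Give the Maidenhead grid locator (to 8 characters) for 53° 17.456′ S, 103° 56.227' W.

DD86ar70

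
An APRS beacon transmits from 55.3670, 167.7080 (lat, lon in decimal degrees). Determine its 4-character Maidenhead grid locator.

RO35

Add 180° to longitude and 90° to latitude: 347.71, 145.37.
Field: 347.71/20 → 17 → R, 145.37/10 → 14 → O; chars RO.
Square: 7.71/2 → 3, 5.37/1 → 5; chars 35.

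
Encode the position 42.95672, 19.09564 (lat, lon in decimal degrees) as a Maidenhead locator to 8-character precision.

JN92nw19

Shift to the Maidenhead origin (180°W, 90°S): lon 199.09564, lat 132.95672.
Field: 199.09564/20 → 9 → J, 132.95672/10 → 13 → N; chars JN.
Square: 19.09564/2 → 9, 2.95672/1 → 2; chars 92.
Subsquare: 1.09564/0.0833333 → 13 → n, 0.95672/0.0416667 → 22 → w; chars nw.
Extended square: 0.01231/0.00833333 → 1, 0.04005/0.00416667 → 9; chars 19.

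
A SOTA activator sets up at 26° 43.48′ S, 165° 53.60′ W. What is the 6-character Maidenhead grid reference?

AG73bg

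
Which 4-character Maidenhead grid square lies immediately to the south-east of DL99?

Longitude square 9; +1 → 10, wraps to 0, carry into field.
Longitude field D = 3; +1 → 4 = E.
Latitude square 9; −1 → 8.

EL08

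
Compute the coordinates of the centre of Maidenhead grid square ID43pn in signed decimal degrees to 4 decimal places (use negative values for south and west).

-56.4375, -10.7083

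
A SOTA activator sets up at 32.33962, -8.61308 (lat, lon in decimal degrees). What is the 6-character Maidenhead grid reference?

IM52qi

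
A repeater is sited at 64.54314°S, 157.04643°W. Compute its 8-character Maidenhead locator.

Offset from 180°W / 90°S: lon 22.95357°, lat 25.45686°.
Field: lon ⌊22.95357/20⌋ = 1 → B; lat ⌊25.45686/10⌋ = 2 → C.
Square: lon ⌊2.95357/2⌋ = 1; lat ⌊5.45686/1⌋ = 5.
Subsquare: lon ⌊0.95357/0.0833333⌋ = 11 → l; lat ⌊0.45686/0.0416667⌋ = 10 → k.
Extended square: lon ⌊0.03690/0.00833333⌋ = 4; lat ⌊0.04019/0.00416667⌋ = 9.

BC15lk49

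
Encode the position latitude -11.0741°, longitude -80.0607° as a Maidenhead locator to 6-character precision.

EH98xw

Add 180° to longitude and 90° to latitude: 99.9393, 78.9259.
Field (20°×10°, letters A–R): 99.9393/20 → 4 → E, 78.9259/10 → 7 → H; chars EH.
Square (2°×1°, digits 0–9): 19.9393/2 → 9, 8.9259/1 → 8; chars 98.
Subsquare (5′×2.5′, letters a–x): 1.9393/0.0833333 → 23 → x, 0.9259/0.0416667 → 22 → w; chars xw.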